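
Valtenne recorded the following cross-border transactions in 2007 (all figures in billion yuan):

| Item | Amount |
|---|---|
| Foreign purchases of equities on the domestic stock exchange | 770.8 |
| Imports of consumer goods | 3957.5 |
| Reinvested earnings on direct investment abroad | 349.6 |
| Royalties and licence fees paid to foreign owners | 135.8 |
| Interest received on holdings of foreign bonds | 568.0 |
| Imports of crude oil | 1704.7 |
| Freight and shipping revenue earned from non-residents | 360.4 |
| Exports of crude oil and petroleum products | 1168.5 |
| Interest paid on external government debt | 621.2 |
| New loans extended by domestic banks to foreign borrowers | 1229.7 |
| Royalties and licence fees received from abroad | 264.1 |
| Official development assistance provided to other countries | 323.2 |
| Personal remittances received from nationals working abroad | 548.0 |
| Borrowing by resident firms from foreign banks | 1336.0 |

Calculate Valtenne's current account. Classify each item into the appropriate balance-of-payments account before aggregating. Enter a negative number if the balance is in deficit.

-3483.8

Goods: -3957.5 + 1168.5 - 1704.7 = -4493.7
Services: -135.8 + 264.1 + 360.4 = 488.7
Primary income: 349.6 - 621.2 + 568.0 = 296.4
Secondary income: 548.0 - 323.2 = 224.8
Current account = (-4493.7) + 488.7 + 296.4 + 224.8 = -3483.8
(Excluded from the current account — financial account: foreign purchases of equities on the domestic stock exchange 770.8, new loans extended by domestic banks to foreign borrowers 1229.7, borrowing by resident firms from foreign banks 1336.0.)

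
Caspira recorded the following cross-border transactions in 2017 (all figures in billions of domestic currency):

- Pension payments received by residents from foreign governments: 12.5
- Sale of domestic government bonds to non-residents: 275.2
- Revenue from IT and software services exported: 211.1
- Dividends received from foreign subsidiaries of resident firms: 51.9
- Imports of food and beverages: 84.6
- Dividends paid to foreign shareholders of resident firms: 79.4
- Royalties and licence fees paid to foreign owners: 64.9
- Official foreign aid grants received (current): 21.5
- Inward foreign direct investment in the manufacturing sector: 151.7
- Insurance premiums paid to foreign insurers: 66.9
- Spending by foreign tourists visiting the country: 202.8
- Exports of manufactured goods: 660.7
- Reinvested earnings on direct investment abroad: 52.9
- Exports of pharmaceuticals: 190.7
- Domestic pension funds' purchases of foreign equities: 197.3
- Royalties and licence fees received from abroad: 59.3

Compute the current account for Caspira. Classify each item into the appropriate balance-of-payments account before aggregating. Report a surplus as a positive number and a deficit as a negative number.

Goods: 660.7 - 84.6 + 190.7 = 766.8
Services: -66.9 - 64.9 + 59.3 + 211.1 + 202.8 = 341.4
Primary income: 51.9 - 79.4 + 52.9 = 25.4
Secondary income: 21.5 + 12.5 = 34.0
Current account = 766.8 + 341.4 + 25.4 + 34.0 = 1167.6
(Excluded from the current account — financial account: sale of domestic government bonds to non-residents 275.2, inward foreign direct investment in the manufacturing sector 151.7, domestic pension funds' purchases of foreign equities 197.3.)

1167.6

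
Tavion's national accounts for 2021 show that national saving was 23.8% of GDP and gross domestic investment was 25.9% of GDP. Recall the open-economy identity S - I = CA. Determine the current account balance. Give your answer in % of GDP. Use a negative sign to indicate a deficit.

-2.1

S - I = CA (net lending to the rest of the world).
CA = S - I = 23.8 - 25.9 = -2.1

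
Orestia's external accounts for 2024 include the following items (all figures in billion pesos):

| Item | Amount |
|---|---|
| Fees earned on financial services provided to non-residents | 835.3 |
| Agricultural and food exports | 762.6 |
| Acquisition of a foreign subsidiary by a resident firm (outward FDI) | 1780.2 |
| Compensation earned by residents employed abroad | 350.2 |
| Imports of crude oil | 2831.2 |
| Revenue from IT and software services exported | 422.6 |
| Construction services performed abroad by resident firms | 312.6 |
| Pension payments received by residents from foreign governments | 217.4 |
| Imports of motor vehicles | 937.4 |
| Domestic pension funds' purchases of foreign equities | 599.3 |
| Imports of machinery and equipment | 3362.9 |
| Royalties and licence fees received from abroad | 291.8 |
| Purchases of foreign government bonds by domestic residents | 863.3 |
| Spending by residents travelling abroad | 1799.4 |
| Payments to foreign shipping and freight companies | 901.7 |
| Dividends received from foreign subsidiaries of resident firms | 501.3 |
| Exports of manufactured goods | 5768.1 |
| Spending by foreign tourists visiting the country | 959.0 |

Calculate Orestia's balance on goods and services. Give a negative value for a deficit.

-480.6

Goods: 762.6 - 937.4 - 3362.9 - 2831.2 + 5768.1 = -600.8
Services: 312.6 + 835.3 - 1799.4 + 422.6 + 959.0 - 901.7 + 291.8 = 120.2
Trade balance = -600.8 + 120.2 = -480.6
(Excluded from the trade balance — financial account: acquisition of a foreign subsidiary by a resident firm (outward FDI) 1780.2, domestic pension funds' purchases of foreign equities 599.3, purchases of foreign government bonds by domestic residents 863.3; primary income: compensation earned by residents employed abroad 350.2, dividends received from foreign subsidiaries of resident firms 501.3; secondary income: pension payments received by residents from foreign governments 217.4.)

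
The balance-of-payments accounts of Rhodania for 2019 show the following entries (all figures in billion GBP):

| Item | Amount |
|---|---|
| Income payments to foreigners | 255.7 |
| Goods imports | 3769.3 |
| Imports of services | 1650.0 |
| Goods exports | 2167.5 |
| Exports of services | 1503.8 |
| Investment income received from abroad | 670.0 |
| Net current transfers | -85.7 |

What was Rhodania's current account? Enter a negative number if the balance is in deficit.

Goods balance = 2167.5 - 3769.3 = -1601.8
Services balance = 1503.8 - 1650.0 = -146.2
Trade balance (goods + services) = -1601.8 + (-146.2) = -1748.0
Net primary income = 670.0 - 255.7 = 414.3
Net secondary income = -85.7
Current account = -1748.0 + 414.3 + (-85.7) = -1419.4

-1419.4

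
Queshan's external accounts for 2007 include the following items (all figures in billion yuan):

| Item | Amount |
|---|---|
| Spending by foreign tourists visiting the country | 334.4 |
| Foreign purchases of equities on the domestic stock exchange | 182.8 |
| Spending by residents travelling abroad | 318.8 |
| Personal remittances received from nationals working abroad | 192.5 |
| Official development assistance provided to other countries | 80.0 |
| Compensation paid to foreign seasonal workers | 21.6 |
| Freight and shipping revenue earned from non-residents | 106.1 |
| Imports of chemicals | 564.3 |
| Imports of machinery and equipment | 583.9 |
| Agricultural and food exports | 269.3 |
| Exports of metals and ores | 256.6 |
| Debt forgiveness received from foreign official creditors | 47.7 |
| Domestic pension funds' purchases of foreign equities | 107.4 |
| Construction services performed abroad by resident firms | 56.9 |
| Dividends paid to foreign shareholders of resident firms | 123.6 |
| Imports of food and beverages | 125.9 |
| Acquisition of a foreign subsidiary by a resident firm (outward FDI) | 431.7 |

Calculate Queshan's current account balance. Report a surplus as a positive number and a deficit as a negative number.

Goods: -583.9 - 564.3 + 269.3 + 256.6 - 125.9 = -748.2
Services: 334.4 + 106.1 - 318.8 + 56.9 = 178.6
Primary income: -123.6 - 21.6 = -145.2
Secondary income: -80.0 + 192.5 = 112.5
Current account = (-748.2) + 178.6 + (-145.2) + 112.5 = -602.3
(Excluded from the current account — financial account: foreign purchases of equities on the domestic stock exchange 182.8, domestic pension funds' purchases of foreign equities 107.4, acquisition of a foreign subsidiary by a resident firm (outward FDI) 431.7; capital account: debt forgiveness received from foreign official creditors 47.7.)

-602.3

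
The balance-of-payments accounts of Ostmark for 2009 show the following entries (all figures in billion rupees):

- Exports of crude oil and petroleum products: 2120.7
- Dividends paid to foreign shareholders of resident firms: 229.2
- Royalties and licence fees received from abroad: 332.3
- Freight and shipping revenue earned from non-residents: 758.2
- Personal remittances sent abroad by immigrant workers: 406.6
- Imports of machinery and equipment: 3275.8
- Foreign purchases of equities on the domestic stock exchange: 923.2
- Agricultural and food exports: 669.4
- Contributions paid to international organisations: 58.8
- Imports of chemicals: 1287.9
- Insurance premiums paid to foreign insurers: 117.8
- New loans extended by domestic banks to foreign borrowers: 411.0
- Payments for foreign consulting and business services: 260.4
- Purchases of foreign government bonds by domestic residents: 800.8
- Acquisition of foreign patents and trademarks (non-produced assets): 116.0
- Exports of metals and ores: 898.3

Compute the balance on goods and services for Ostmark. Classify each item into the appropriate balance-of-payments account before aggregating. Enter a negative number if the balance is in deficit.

Goods: 2120.7 + 669.4 - 3275.8 - 1287.9 + 898.3 = -875.3
Services: 758.2 + 332.3 - 260.4 - 117.8 = 712.3
Trade balance = -875.3 + 712.3 = -163.0
(Excluded from the trade balance — primary income: dividends paid to foreign shareholders of resident firms 229.2; secondary income: personal remittances sent abroad by immigrant workers 406.6, contributions paid to international organisations 58.8; financial account: foreign purchases of equities on the domestic stock exchange 923.2, new loans extended by domestic banks to foreign borrowers 411.0, purchases of foreign government bonds by domestic residents 800.8; capital account: acquisition of foreign patents and trademarks (non-produced assets) 116.0.)

-163.0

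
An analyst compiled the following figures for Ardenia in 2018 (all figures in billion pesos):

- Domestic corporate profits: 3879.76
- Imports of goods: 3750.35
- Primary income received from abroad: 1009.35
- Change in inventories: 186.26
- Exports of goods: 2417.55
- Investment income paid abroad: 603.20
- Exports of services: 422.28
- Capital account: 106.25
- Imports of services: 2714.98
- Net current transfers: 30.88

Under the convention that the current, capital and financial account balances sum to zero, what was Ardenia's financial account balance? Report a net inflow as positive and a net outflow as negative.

Goods balance = 2417.55 - 3750.35 = -1332.80
Services balance = 422.28 - 2714.98 = -2292.70
Trade balance (goods + services) = -1332.80 + (-2292.70) = -3625.50
Net primary income = 1009.35 - 603.20 = 406.15
Net secondary income = 30.88
Current account = -3625.50 + 406.15 + 30.88 = -3188.47
Financial account = -(-3188.47 + 106.25) = 3082.22

3082.22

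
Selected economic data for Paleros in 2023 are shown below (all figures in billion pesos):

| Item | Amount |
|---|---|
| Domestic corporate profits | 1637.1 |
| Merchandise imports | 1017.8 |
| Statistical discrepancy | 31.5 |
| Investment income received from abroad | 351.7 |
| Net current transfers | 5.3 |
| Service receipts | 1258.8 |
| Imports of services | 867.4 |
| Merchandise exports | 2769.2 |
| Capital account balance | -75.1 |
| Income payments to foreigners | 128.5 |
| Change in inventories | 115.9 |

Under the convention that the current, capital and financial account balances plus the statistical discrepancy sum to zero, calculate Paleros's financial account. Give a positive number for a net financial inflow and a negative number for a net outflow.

-2327.7

Goods balance = 2769.2 - 1017.8 = 1751.4
Services balance = 1258.8 - 867.4 = 391.4
Trade balance (goods + services) = 1751.4 + 391.4 = 2142.8
Net primary income = 351.7 - 128.5 = 223.2
Net secondary income = 5.3
Current account = 2142.8 + 223.2 + 5.3 = 2371.3
Financial account = -(2371.3 + (-75.1) + 31.5) = -2327.7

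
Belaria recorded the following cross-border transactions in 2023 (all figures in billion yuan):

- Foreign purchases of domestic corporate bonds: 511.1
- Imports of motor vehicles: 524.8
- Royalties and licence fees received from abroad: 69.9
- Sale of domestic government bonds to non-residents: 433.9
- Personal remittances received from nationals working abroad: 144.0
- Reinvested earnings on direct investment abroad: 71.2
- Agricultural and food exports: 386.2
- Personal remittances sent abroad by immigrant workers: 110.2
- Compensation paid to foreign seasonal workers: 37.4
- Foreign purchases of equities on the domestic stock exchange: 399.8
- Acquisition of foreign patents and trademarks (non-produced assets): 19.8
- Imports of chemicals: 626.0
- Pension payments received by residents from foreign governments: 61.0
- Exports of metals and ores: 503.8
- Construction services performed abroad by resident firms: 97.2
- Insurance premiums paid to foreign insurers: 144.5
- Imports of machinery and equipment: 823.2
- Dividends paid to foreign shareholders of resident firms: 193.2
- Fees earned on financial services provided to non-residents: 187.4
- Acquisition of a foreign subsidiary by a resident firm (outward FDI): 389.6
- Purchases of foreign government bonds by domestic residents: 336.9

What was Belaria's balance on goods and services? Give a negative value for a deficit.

-874.0

Goods: 503.8 - 626.0 - 823.2 - 524.8 + 386.2 = -1084.0
Services: 97.2 + 187.4 - 144.5 + 69.9 = 210.0
Trade balance = -1084.0 + 210.0 = -874.0
(Excluded from the trade balance — financial account: foreign purchases of domestic corporate bonds 511.1, sale of domestic government bonds to non-residents 433.9, foreign purchases of equities on the domestic stock exchange 399.8, acquisition of a foreign subsidiary by a resident firm (outward FDI) 389.6, purchases of foreign government bonds by domestic residents 336.9; secondary income: personal remittances received from nationals working abroad 144.0, personal remittances sent abroad by immigrant workers 110.2, pension payments received by residents from foreign governments 61.0; primary income: reinvested earnings on direct investment abroad 71.2, compensation paid to foreign seasonal workers 37.4, dividends paid to foreign shareholders of resident firms 193.2; capital account: acquisition of foreign patents and trademarks (non-produced assets) 19.8.)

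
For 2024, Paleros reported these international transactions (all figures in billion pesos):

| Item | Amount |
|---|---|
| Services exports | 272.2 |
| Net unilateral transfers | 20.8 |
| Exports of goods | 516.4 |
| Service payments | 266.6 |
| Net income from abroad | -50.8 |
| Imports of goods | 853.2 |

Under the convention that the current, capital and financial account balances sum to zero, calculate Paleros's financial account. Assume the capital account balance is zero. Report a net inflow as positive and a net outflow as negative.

361.2

Goods balance = 516.4 - 853.2 = -336.8
Services balance = 272.2 - 266.6 = 5.6
Trade balance (goods + services) = -336.8 + 5.6 = -331.2
Net primary income = -50.8
Net secondary income = 20.8
Current account = -331.2 + (-50.8) + 20.8 = -361.2
Financial account = -(-361.2) = 361.2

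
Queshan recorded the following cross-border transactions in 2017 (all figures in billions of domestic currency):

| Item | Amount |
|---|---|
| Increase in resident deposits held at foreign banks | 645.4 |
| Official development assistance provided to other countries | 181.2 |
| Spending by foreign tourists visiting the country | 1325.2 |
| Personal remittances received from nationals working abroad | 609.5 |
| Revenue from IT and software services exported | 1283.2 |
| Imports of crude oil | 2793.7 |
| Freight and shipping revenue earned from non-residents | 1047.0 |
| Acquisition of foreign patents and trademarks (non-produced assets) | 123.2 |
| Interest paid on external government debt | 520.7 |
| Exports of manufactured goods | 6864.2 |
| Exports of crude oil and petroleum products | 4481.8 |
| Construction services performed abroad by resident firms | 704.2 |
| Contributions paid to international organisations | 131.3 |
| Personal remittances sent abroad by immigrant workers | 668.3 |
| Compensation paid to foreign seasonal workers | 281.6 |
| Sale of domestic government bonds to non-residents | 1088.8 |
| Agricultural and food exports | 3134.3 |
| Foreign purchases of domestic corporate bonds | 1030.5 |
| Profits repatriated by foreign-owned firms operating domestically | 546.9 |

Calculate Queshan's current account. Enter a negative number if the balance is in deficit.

Goods: 4481.8 + 3134.3 - 2793.7 + 6864.2 = 11686.6
Services: 1283.2 + 704.2 + 1325.2 + 1047.0 = 4359.6
Primary income: -546.9 - 281.6 - 520.7 = -1349.2
Secondary income: -131.3 - 668.3 + 609.5 - 181.2 = -371.3
Current account = 11686.6 + 4359.6 + (-1349.2) + (-371.3) = 14325.7
(Excluded from the current account — financial account: increase in resident deposits held at foreign banks 645.4, sale of domestic government bonds to non-residents 1088.8, foreign purchases of domestic corporate bonds 1030.5; capital account: acquisition of foreign patents and trademarks (non-produced assets) 123.2.)

14325.7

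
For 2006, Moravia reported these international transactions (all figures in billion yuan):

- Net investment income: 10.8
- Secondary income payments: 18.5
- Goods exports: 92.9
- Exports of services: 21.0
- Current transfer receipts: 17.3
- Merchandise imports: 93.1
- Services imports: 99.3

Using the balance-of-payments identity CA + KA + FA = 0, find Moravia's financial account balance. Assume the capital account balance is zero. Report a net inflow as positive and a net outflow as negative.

Goods balance = 92.9 - 93.1 = -0.2
Services balance = 21.0 - 99.3 = -78.3
Trade balance (goods + services) = -0.2 + (-78.3) = -78.5
Net primary income = 10.8
Net secondary income = 17.3 - 18.5 = -1.2
Current account = -78.5 + 10.8 + (-1.2) = -68.9
Financial account = -(-68.9) = 68.9

68.9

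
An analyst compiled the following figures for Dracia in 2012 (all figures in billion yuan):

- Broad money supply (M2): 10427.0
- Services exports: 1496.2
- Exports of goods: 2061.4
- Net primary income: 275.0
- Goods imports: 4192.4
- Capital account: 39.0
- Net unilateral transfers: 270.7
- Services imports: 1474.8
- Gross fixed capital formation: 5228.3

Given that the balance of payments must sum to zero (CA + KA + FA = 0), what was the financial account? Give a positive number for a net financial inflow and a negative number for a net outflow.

Goods balance = 2061.4 - 4192.4 = -2131.0
Services balance = 1496.2 - 1474.8 = 21.4
Trade balance (goods + services) = -2131.0 + 21.4 = -2109.6
Net primary income = 275.0
Net secondary income = 270.7
Current account = -2109.6 + 275.0 + 270.7 = -1563.9
Financial account = -(-1563.9 + 39.0) = 1524.9

1524.9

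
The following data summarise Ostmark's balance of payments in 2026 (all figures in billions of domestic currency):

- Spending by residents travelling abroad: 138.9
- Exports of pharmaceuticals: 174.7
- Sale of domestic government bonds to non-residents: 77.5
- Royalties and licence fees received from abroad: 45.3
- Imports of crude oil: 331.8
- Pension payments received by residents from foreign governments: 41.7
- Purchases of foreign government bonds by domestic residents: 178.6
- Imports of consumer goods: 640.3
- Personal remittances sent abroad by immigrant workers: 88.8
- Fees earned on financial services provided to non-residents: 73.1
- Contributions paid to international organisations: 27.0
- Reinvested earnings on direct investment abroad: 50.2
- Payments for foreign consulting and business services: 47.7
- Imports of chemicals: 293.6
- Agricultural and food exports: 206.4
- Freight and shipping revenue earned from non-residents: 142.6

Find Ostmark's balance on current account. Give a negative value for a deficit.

-834.1

Goods: 206.4 - 331.8 - 293.6 + 174.7 - 640.3 = -884.6
Services: 45.3 + 73.1 - 138.9 - 47.7 + 142.6 = 74.4
Primary income: 50.2
Secondary income: -27.0 - 88.8 + 41.7 = -74.1
Current account = (-884.6) + 74.4 + 50.2 + (-74.1) = -834.1
(Excluded from the current account — financial account: sale of domestic government bonds to non-residents 77.5, purchases of foreign government bonds by domestic residents 178.6.)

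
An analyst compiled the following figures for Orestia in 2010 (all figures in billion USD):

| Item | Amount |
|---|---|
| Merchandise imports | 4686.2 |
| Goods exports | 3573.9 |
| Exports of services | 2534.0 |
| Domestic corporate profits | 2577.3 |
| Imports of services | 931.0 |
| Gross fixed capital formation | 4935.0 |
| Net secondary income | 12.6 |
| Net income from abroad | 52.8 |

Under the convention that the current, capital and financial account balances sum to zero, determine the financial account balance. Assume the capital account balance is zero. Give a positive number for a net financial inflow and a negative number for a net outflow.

-556.1

Goods balance = 3573.9 - 4686.2 = -1112.3
Services balance = 2534.0 - 931.0 = 1603.0
Trade balance (goods + services) = -1112.3 + 1603.0 = 490.7
Net primary income = 52.8
Net secondary income = 12.6
Current account = 490.7 + 52.8 + 12.6 = 556.1
Financial account = -(556.1) = -556.1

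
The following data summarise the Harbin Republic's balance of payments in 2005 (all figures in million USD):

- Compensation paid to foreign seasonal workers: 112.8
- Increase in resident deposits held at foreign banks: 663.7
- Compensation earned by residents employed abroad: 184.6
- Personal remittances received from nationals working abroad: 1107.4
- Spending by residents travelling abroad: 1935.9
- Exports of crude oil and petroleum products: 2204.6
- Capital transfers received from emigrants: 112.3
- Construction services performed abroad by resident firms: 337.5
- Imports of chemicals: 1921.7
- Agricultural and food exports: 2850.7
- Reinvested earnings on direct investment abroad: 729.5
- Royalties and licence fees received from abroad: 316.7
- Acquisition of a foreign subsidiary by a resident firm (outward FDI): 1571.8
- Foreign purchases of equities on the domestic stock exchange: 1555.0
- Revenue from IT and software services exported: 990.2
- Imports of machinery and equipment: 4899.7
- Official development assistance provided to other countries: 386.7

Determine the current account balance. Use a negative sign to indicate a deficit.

-535.6

Goods: -4899.7 - 1921.7 + 2850.7 + 2204.6 = -1766.1
Services: 316.7 + 337.5 + 990.2 - 1935.9 = -291.5
Primary income: -112.8 + 729.5 + 184.6 = 801.3
Secondary income: -386.7 + 1107.4 = 720.7
Current account = (-1766.1) + (-291.5) + 801.3 + 720.7 = -535.6
(Excluded from the current account — financial account: increase in resident deposits held at foreign banks 663.7, acquisition of a foreign subsidiary by a resident firm (outward FDI) 1571.8, foreign purchases of equities on the domestic stock exchange 1555.0; capital account: capital transfers received from emigrants 112.3.)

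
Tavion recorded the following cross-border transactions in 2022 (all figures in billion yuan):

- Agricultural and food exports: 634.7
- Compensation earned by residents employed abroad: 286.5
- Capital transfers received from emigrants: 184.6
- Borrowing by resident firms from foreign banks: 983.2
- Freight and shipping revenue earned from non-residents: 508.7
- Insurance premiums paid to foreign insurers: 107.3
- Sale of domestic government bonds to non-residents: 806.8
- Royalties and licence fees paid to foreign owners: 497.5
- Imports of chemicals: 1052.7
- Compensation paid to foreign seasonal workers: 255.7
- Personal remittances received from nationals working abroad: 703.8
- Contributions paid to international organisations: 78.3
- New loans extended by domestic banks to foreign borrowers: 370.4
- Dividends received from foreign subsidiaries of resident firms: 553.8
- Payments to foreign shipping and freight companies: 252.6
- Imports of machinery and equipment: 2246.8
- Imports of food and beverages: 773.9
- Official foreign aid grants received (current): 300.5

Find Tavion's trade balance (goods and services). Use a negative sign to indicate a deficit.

Goods: -1052.7 - 2246.8 - 773.9 + 634.7 = -3438.7
Services: 508.7 - 252.6 - 497.5 - 107.3 = -348.7
Trade balance = -3438.7 + (-348.7) = -3787.4
(Excluded from the trade balance — primary income: compensation earned by residents employed abroad 286.5, compensation paid to foreign seasonal workers 255.7, dividends received from foreign subsidiaries of resident firms 553.8; capital account: capital transfers received from emigrants 184.6; financial account: borrowing by resident firms from foreign banks 983.2, sale of domestic government bonds to non-residents 806.8, new loans extended by domestic banks to foreign borrowers 370.4; secondary income: personal remittances received from nationals working abroad 703.8, contributions paid to international organisations 78.3, official foreign aid grants received (current) 300.5.)

-3787.4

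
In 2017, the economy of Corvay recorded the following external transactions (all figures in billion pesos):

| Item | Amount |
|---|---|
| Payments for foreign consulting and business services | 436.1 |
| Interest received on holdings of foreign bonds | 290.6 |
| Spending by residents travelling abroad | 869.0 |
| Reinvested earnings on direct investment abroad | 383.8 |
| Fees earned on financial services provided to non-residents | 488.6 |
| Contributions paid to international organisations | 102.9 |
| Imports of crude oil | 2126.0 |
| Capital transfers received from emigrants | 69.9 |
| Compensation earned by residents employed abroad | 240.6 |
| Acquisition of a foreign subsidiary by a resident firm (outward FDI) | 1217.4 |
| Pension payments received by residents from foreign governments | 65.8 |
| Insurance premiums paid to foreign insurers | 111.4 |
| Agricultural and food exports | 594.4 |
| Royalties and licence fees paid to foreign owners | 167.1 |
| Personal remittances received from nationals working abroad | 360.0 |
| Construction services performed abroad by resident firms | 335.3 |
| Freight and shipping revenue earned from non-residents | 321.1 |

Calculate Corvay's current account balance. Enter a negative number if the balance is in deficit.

-732.3

Goods: 594.4 - 2126.0 = -1531.6
Services: -869.0 - 167.1 - 436.1 + 488.6 - 111.4 + 335.3 + 321.1 = -438.6
Primary income: 240.6 + 290.6 + 383.8 = 915.0
Secondary income: 360.0 - 102.9 + 65.8 = 322.9
Current account = (-1531.6) + (-438.6) + 915.0 + 322.9 = -732.3
(Excluded from the current account — capital account: capital transfers received from emigrants 69.9; financial account: acquisition of a foreign subsidiary by a resident firm (outward FDI) 1217.4.)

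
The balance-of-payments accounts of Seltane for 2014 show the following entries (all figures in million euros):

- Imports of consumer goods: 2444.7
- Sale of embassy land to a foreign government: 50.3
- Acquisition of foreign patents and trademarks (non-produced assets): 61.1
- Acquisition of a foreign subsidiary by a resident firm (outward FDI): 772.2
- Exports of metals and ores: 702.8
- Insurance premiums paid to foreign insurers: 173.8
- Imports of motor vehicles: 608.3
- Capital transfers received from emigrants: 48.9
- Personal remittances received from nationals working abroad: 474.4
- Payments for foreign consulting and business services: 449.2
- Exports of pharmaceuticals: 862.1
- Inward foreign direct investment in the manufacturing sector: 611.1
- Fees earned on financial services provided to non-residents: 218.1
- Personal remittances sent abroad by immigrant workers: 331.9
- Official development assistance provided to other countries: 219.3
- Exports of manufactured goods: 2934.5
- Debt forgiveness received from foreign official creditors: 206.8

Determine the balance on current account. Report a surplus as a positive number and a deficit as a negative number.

Goods: 2934.5 + 702.8 - 2444.7 + 862.1 - 608.3 = 1446.4
Services: 218.1 - 173.8 - 449.2 = -404.9
Secondary income: -331.9 + 474.4 - 219.3 = -76.8
Current account = 1446.4 + (-404.9) + (-76.8) = 964.7
(Excluded from the current account — capital account: sale of embassy land to a foreign government 50.3, acquisition of foreign patents and trademarks (non-produced assets) 61.1, capital transfers received from emigrants 48.9, debt forgiveness received from foreign official creditors 206.8; financial account: acquisition of a foreign subsidiary by a resident firm (outward FDI) 772.2, inward foreign direct investment in the manufacturing sector 611.1.)

964.7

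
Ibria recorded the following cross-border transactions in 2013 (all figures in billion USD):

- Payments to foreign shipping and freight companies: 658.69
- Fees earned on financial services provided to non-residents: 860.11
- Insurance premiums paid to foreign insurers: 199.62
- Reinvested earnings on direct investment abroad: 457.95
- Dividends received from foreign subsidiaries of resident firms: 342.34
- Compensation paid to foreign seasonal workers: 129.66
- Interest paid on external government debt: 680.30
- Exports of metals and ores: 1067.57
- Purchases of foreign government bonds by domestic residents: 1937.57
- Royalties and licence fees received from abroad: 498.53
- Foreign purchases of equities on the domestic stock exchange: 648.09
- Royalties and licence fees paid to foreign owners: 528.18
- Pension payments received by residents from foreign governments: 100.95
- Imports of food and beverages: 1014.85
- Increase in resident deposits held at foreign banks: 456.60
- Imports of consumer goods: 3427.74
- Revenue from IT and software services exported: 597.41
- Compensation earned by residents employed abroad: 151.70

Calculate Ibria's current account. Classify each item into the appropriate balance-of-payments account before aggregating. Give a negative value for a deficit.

-2562.48

Goods: 1067.57 - 1014.85 - 3427.74 = -3375.02
Services: 498.53 - 199.62 - 658.69 + 860.11 + 597.41 - 528.18 = 569.56
Primary income: -680.30 - 129.66 + 151.70 + 342.34 + 457.95 = 142.03
Secondary income: 100.95
Current account = (-3375.02) + 569.56 + 142.03 + 100.95 = -2562.48
(Excluded from the current account — financial account: purchases of foreign government bonds by domestic residents 1937.57, foreign purchases of equities on the domestic stock exchange 648.09, increase in resident deposits held at foreign banks 456.60.)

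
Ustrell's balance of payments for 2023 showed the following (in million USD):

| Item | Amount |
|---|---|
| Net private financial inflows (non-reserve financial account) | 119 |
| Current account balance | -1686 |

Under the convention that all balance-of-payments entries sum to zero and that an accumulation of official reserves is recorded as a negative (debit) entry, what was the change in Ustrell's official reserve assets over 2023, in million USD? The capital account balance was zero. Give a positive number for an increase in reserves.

-1567

Official reserve transactions balance = -((-1686) + 119) = 1567
An accumulation of reserves is recorded as a debit (negative entry), so the change in the stock of reserves is the negative of that balance.
Change in official reserves = -(1567) = -1567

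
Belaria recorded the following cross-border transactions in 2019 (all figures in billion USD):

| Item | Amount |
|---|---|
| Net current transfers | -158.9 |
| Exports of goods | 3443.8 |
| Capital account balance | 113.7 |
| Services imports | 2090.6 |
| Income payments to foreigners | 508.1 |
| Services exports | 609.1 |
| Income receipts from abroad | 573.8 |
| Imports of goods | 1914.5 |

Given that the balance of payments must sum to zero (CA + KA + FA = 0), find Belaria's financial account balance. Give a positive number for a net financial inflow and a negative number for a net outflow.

Goods balance = 3443.8 - 1914.5 = 1529.3
Services balance = 609.1 - 2090.6 = -1481.5
Trade balance (goods + services) = 1529.3 + (-1481.5) = 47.8
Net primary income = 573.8 - 508.1 = 65.7
Net secondary income = -158.9
Current account = 47.8 + 65.7 + (-158.9) = -45.4
Financial account = -(-45.4 + 113.7) = -68.3

-68.3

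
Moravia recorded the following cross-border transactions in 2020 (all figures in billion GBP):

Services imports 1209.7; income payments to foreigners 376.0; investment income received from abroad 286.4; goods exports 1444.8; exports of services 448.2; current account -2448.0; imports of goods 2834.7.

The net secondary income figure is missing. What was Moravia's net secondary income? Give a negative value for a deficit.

Current account = goods balance + services balance + net primary income + net secondary income
Sum of the known components = -2241.0
Net secondary income = CA - (known components) = -2448.0 - (-2241.0) = -207.0

-207.0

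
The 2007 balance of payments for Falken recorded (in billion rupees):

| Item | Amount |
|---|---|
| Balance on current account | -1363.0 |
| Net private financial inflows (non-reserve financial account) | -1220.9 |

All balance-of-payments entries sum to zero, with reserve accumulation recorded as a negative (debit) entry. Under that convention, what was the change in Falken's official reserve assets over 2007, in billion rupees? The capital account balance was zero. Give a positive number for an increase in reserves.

Official reserve transactions balance = -((-1363.0) + (-1220.9)) = 2583.9
An accumulation of reserves is recorded as a debit (negative entry), so the change in the stock of reserves is the negative of that balance.
Change in official reserves = -(2583.9) = -2583.9

-2583.9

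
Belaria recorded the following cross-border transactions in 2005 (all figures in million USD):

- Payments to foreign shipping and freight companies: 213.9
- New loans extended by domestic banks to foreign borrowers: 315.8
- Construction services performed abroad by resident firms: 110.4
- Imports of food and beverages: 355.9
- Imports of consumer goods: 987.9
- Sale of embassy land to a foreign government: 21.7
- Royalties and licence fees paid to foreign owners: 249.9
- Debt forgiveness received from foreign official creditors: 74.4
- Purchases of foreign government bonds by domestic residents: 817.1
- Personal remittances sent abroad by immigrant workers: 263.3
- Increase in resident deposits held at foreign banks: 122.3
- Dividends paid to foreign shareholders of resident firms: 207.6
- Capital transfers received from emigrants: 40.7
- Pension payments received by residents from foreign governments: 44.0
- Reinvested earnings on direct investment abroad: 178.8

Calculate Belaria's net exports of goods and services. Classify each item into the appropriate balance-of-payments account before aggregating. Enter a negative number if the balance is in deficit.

-1697.2

Goods: -355.9 - 987.9 = -1343.8
Services: -213.9 - 249.9 + 110.4 = -353.4
Trade balance = -1343.8 + (-353.4) = -1697.2
(Excluded from the trade balance — financial account: new loans extended by domestic banks to foreign borrowers 315.8, purchases of foreign government bonds by domestic residents 817.1, increase in resident deposits held at foreign banks 122.3; capital account: sale of embassy land to a foreign government 21.7, debt forgiveness received from foreign official creditors 74.4, capital transfers received from emigrants 40.7; secondary income: personal remittances sent abroad by immigrant workers 263.3, pension payments received by residents from foreign governments 44.0; primary income: dividends paid to foreign shareholders of resident firms 207.6, reinvested earnings on direct investment abroad 178.8.)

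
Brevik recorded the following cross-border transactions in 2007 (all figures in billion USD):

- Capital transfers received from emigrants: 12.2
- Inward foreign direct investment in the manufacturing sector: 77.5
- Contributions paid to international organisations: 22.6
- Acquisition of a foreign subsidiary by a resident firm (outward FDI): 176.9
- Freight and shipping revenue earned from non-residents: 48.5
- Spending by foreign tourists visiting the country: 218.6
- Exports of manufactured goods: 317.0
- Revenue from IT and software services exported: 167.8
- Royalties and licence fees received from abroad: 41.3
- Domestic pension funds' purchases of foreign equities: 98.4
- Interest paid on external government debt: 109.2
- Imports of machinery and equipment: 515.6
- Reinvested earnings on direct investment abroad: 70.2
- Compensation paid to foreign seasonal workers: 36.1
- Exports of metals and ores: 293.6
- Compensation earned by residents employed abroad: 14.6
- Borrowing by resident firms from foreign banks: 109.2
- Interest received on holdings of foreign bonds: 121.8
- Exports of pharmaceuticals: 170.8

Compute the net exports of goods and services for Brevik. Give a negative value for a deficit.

Goods: 170.8 + 293.6 + 317.0 - 515.6 = 265.8
Services: 167.8 + 48.5 + 218.6 + 41.3 = 476.2
Trade balance = 265.8 + 476.2 = 742.0
(Excluded from the trade balance — capital account: capital transfers received from emigrants 12.2; financial account: inward foreign direct investment in the manufacturing sector 77.5, acquisition of a foreign subsidiary by a resident firm (outward FDI) 176.9, domestic pension funds' purchases of foreign equities 98.4, borrowing by resident firms from foreign banks 109.2; secondary income: contributions paid to international organisations 22.6; primary income: interest paid on external government debt 109.2, reinvested earnings on direct investment abroad 70.2, compensation paid to foreign seasonal workers 36.1, compensation earned by residents employed abroad 14.6, interest received on holdings of foreign bonds 121.8.)

742.0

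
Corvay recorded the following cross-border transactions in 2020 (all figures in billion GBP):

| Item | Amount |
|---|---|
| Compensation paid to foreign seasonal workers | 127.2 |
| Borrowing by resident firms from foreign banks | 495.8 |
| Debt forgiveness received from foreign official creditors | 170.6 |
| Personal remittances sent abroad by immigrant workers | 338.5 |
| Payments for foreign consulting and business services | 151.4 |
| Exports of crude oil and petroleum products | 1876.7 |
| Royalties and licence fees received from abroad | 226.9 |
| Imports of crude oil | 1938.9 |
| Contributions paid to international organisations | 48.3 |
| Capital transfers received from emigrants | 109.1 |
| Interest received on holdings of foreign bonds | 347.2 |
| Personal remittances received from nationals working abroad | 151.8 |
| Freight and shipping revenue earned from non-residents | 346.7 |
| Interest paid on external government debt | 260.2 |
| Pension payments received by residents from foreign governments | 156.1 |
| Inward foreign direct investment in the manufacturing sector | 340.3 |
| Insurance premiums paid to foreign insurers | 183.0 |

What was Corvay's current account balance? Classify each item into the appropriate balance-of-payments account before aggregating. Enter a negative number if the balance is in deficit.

Goods: -1938.9 + 1876.7 = -62.2
Services: -151.4 - 183.0 + 226.9 + 346.7 = 239.2
Primary income: -127.2 + 347.2 - 260.2 = -40.2
Secondary income: -338.5 + 151.8 + 156.1 - 48.3 = -78.9
Current account = (-62.2) + 239.2 + (-40.2) + (-78.9) = 57.9
(Excluded from the current account — financial account: borrowing by resident firms from foreign banks 495.8, inward foreign direct investment in the manufacturing sector 340.3; capital account: debt forgiveness received from foreign official creditors 170.6, capital transfers received from emigrants 109.1.)

57.9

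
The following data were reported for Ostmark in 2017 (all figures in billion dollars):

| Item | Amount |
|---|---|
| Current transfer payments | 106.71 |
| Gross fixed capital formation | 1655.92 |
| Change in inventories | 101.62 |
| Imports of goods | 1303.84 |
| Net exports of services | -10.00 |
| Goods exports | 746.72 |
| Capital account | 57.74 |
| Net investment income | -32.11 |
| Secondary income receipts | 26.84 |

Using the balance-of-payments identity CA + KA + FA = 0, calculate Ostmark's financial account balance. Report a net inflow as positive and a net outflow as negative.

621.36

Goods balance = 746.72 - 1303.84 = -557.12
Services balance = -10.00
Trade balance (goods + services) = -557.12 + (-10.00) = -567.12
Net primary income = -32.11
Net secondary income = 26.84 - 106.71 = -79.87
Current account = -567.12 + (-32.11) + (-79.87) = -679.10
Financial account = -(-679.10 + 57.74) = 621.36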